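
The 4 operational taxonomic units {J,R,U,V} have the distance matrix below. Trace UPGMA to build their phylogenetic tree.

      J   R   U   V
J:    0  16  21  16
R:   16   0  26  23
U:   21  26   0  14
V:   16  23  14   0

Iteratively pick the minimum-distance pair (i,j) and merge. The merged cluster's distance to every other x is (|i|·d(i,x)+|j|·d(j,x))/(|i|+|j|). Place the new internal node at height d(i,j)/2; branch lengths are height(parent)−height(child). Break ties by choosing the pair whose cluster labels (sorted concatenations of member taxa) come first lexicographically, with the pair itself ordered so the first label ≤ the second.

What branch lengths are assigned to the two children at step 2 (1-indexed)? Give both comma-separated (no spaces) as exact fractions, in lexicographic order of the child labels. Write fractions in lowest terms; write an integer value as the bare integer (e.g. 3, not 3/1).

iteration 1: select U,V (d=14); attach at lengths (7, 7); label the merged cluster UV
  updated: d(J,UV)=37/2, d(R,UV)=49/2
iteration 2: select J,R (d=16); attach at lengths (8, 8); label the merged cluster JR
  updated: d(JR,UV)=43/2
iteration 3: select JR,UV (d=43/2); attach at lengths (11/4, 15/4); label the merged cluster JRUV
final tree: ((J:8,R:8):11/4,(U:7,V:7):15/4)
total length: 73/2

8,8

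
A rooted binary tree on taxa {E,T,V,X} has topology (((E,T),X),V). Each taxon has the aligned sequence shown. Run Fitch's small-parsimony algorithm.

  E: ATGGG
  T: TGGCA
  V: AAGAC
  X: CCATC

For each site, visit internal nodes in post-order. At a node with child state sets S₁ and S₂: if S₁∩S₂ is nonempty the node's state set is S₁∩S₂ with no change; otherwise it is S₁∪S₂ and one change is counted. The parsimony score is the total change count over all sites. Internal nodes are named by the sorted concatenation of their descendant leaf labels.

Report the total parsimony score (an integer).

11

site 0, node ET: E={A} ∪ T={T} → {A,T} (+1)
site 0, node ETX: ET={A,T} ∪ X={C} → {A,C,T} (+1)
site 0, node ETVX: ETX={A,C,T} ∩ V={A} → {A} (+0)
site 1, node ET: E={T} ∪ T={G} → {G,T} (+1)
site 1, node ETX: ET={G,T} ∪ X={C} → {C,G,T} (+1)
site 1, node ETVX: ETX={C,G,T} ∪ V={A} → {A,C,G,T} (+1)
site 2, node ET: E={G} ∩ T={G} → {G} (+0)
site 2, node ETX: ET={G} ∪ X={A} → {A,G} (+1)
site 2, node ETVX: ETX={A,G} ∩ V={G} → {G} (+0)
site 3, node ET: E={G} ∪ T={C} → {C,G} (+1)
site 3, node ETX: ET={C,G} ∪ X={T} → {C,G,T} (+1)
site 3, node ETVX: ETX={C,G,T} ∪ V={A} → {A,C,G,T} (+1)
site 4, node ET: E={G} ∪ T={A} → {A,G} (+1)
site 4, node ETX: ET={A,G} ∪ X={C} → {A,C,G} (+1)
site 4, node ETVX: ETX={A,C,G} ∩ V={C} → {C} (+0)
per-site changes: [2, 3, 1, 3, 2]; total = 11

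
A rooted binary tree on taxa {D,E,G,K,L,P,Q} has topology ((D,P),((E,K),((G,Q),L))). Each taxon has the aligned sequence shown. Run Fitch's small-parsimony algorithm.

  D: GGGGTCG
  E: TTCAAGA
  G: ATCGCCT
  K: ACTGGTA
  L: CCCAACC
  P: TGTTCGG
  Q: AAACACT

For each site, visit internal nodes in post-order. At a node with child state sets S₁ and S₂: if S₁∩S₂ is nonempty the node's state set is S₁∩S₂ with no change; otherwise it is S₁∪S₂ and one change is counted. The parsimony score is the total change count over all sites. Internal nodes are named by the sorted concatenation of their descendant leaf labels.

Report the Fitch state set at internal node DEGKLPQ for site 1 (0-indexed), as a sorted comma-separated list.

C,G,T

[col 0] DP: children D:{G}, P:{T} ∪→ {G,T}; cost 1
[col 0] EK: children E:{T}, K:{A} ∪→ {A,T}; cost 1
[col 0] GQ: children G:{A}, Q:{A} ∩→ {A}; cost 0
[col 0] GLQ: children GQ:{A}, L:{C} ∪→ {A,C}; cost 1
[col 0] EGKLQ: children EK:{A,T}, GLQ:{A,C} ∩→ {A}; cost 0
[col 0] DEGKLPQ: children DP:{G,T}, EGKLQ:{A} ∪→ {A,G,T}; cost 1
[col 1] DP: children D:{G}, P:{G} ∩→ {G}; cost 0
[col 1] EK: children E:{T}, K:{C} ∪→ {C,T}; cost 1
[col 1] GQ: children G:{T}, Q:{A} ∪→ {A,T}; cost 1
[col 1] GLQ: children GQ:{A,T}, L:{C} ∪→ {A,C,T}; cost 1
[col 1] EGKLQ: children EK:{C,T}, GLQ:{A,C,T} ∩→ {C,T}; cost 0
[col 1] DEGKLPQ: children DP:{G}, EGKLQ:{C,T} ∪→ {C,G,T}; cost 1
[col 2] DP: children D:{G}, P:{T} ∪→ {G,T}; cost 1
[col 2] EK: children E:{C}, K:{T} ∪→ {C,T}; cost 1
[col 2] GQ: children G:{C}, Q:{A} ∪→ {A,C}; cost 1
[col 2] GLQ: children GQ:{A,C}, L:{C} ∩→ {C}; cost 0
[col 2] EGKLQ: children EK:{C,T}, GLQ:{C} ∩→ {C}; cost 0
[col 2] DEGKLPQ: children DP:{G,T}, EGKLQ:{C} ∪→ {C,G,T}; cost 1
[col 3] DP: children D:{G}, P:{T} ∪→ {G,T}; cost 1
[col 3] EK: children E:{A}, K:{G} ∪→ {A,G}; cost 1
[col 3] GQ: children G:{G}, Q:{C} ∪→ {C,G}; cost 1
[col 3] GLQ: children GQ:{C,G}, L:{A} ∪→ {A,C,G}; cost 1
[col 3] EGKLQ: children EK:{A,G}, GLQ:{A,C,G} ∩→ {A,G}; cost 0
[col 3] DEGKLPQ: children DP:{G,T}, EGKLQ:{A,G} ∩→ {G}; cost 0
[col 4] DP: children D:{T}, P:{C} ∪→ {C,T}; cost 1
[col 4] EK: children E:{A}, K:{G} ∪→ {A,G}; cost 1
[col 4] GQ: children G:{C}, Q:{A} ∪→ {A,C}; cost 1
[col 4] GLQ: children GQ:{A,C}, L:{A} ∩→ {A}; cost 0
[col 4] EGKLQ: children EK:{A,G}, GLQ:{A} ∩→ {A}; cost 0
[col 4] DEGKLPQ: children DP:{C,T}, EGKLQ:{A} ∪→ {A,C,T}; cost 1
[col 5] DP: children D:{C}, P:{G} ∪→ {C,G}; cost 1
[col 5] EK: children E:{G}, K:{T} ∪→ {G,T}; cost 1
[col 5] GQ: children G:{C}, Q:{C} ∩→ {C}; cost 0
[col 5] GLQ: children GQ:{C}, L:{C} ∩→ {C}; cost 0
[col 5] EGKLQ: children EK:{G,T}, GLQ:{C} ∪→ {C,G,T}; cost 1
[col 5] DEGKLPQ: children DP:{C,G}, EGKLQ:{C,G,T} ∩→ {C,G}; cost 0
[col 6] DP: children D:{G}, P:{G} ∩→ {G}; cost 0
[col 6] EK: children E:{A}, K:{A} ∩→ {A}; cost 0
[col 6] GQ: children G:{T}, Q:{T} ∩→ {T}; cost 0
[col 6] GLQ: children GQ:{T}, L:{C} ∪→ {C,T}; cost 1
[col 6] EGKLQ: children EK:{A}, GLQ:{C,T} ∪→ {A,C,T}; cost 1
[col 6] DEGKLPQ: children DP:{G}, EGKLQ:{A,C,T} ∪→ {A,C,G,T}; cost 1
per-site changes: [4, 4, 4, 4, 4, 3, 3]; total = 26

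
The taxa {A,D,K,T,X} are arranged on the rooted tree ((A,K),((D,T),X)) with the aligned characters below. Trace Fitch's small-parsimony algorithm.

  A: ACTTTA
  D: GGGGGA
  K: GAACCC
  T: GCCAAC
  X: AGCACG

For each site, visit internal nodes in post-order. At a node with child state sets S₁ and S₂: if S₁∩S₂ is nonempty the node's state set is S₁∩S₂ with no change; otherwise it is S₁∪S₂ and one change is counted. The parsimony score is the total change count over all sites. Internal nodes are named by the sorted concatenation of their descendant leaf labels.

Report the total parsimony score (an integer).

AK@0: {A} ∪ {G} = {A,G} (union, +1)
DT@0: {G} ∩ {G} = {G} (intersection, +0)
DTX@0: {G} ∪ {A} = {A,G} (union, +1)
ADKTX@0: {A,G} ∩ {A,G} = {A,G} (intersection, +0)
AK@1: {C} ∪ {A} = {A,C} (union, +1)
DT@1: {G} ∪ {C} = {C,G} (union, +1)
DTX@1: {C,G} ∩ {G} = {G} (intersection, +0)
ADKTX@1: {A,C} ∪ {G} = {A,C,G} (union, +1)
AK@2: {T} ∪ {A} = {A,T} (union, +1)
DT@2: {G} ∪ {C} = {C,G} (union, +1)
DTX@2: {C,G} ∩ {C} = {C} (intersection, +0)
ADKTX@2: {A,T} ∪ {C} = {A,C,T} (union, +1)
AK@3: {T} ∪ {C} = {C,T} (union, +1)
DT@3: {G} ∪ {A} = {A,G} (union, +1)
DTX@3: {A,G} ∩ {A} = {A} (intersection, +0)
ADKTX@3: {C,T} ∪ {A} = {A,C,T} (union, +1)
AK@4: {T} ∪ {C} = {C,T} (union, +1)
DT@4: {G} ∪ {A} = {A,G} (union, +1)
DTX@4: {A,G} ∪ {C} = {A,C,G} (union, +1)
ADKTX@4: {C,T} ∩ {A,C,G} = {C} (intersection, +0)
AK@5: {A} ∪ {C} = {A,C} (union, +1)
DT@5: {A} ∪ {C} = {A,C} (union, +1)
DTX@5: {A,C} ∪ {G} = {A,C,G} (union, +1)
ADKTX@5: {A,C} ∩ {A,C,G} = {A,C} (intersection, +0)
per-site changes: [2, 3, 3, 3, 3, 3]; total = 17

17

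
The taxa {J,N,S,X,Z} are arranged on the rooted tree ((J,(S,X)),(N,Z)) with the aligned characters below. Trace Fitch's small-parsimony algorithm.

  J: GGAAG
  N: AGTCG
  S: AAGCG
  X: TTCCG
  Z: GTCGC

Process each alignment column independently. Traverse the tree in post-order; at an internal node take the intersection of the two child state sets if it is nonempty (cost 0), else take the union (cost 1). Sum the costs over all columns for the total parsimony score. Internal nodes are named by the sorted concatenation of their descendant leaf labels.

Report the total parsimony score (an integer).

SX@0: {A} ∪ {T} = {A,T} (union, +1)
JSX@0: {G} ∪ {A,T} = {A,G,T} (union, +1)
NZ@0: {A} ∪ {G} = {A,G} (union, +1)
JNSXZ@0: {A,G,T} ∩ {A,G} = {A,G} (intersection, +0)
SX@1: {A} ∪ {T} = {A,T} (union, +1)
JSX@1: {G} ∪ {A,T} = {A,G,T} (union, +1)
NZ@1: {G} ∪ {T} = {G,T} (union, +1)
JNSXZ@1: {A,G,T} ∩ {G,T} = {G,T} (intersection, +0)
SX@2: {G} ∪ {C} = {C,G} (union, +1)
JSX@2: {A} ∪ {C,G} = {A,C,G} (union, +1)
NZ@2: {T} ∪ {C} = {C,T} (union, +1)
JNSXZ@2: {A,C,G} ∩ {C,T} = {C} (intersection, +0)
SX@3: {C} ∩ {C} = {C} (intersection, +0)
JSX@3: {A} ∪ {C} = {A,C} (union, +1)
NZ@3: {C} ∪ {G} = {C,G} (union, +1)
JNSXZ@3: {A,C} ∩ {C,G} = {C} (intersection, +0)
SX@4: {G} ∩ {G} = {G} (intersection, +0)
JSX@4: {G} ∩ {G} = {G} (intersection, +0)
NZ@4: {G} ∪ {C} = {C,G} (union, +1)
JNSXZ@4: {G} ∩ {C,G} = {G} (intersection, +0)
per-site changes: [3, 3, 3, 2, 1]; total = 12

12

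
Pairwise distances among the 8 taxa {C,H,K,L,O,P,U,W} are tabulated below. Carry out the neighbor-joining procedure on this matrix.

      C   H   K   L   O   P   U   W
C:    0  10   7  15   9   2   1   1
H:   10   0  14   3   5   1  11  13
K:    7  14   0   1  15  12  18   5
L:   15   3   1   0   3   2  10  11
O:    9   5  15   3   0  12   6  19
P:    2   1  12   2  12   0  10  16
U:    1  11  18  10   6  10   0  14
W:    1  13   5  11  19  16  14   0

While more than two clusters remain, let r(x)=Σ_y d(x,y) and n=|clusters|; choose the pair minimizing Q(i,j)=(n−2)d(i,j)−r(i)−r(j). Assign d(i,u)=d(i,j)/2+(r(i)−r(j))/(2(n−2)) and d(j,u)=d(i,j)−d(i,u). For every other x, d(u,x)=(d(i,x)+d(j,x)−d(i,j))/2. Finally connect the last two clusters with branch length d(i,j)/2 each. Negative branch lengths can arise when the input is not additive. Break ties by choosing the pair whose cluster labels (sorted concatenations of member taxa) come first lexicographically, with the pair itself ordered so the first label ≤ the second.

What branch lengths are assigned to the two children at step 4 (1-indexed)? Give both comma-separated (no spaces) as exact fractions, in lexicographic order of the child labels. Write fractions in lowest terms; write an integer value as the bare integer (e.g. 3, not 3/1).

-5/48,53/48

iteration 1: select K,W (d=5, Q=-121); attach at lengths (23/12, 37/12); label the merged cluster KW
  updated: d(C,KW)=3/2, d(H,KW)=11, d(KW,L)=7/2, d(KW,O)=29/2, d(KW,P)=23/2, d(KW,U)=27/2
iteration 2: select C,KW (d=3/2, Q=-173/2); attach at lengths (-19/20, 49/20); label the merged cluster CKW
  updated: d(CKW,H)=39/4, d(CKW,L)=17/2, d(CKW,O)=11, d(CKW,P)=6, d(CKW,U)=13/2
iteration 3: select CKW,U (d=13/2, Q=-237/4); attach at lengths (97/32, 111/32); label the merged cluster CKUW
  updated: d(CKUW,H)=57/8, d(CKUW,L)=6, d(CKUW,O)=21/4, d(CKUW,P)=19/4
iteration 4: select H,P (d=1, Q=-263/8); attach at lengths (-5/48, 53/48); label the merged cluster HP
  updated: d(CKUW,HP)=87/16, d(HP,L)=2, d(HP,O)=8
iteration 5: select CKUW,O (d=21/4, Q=-359/16); attach at lengths (175/64, 161/64); label the merged cluster CKOUW
  updated: d(CKOUW,HP)=131/32, d(CKOUW,L)=15/8
iteration 6: select CKOUW,HP (d=131/32, Q=-255/32); attach at lengths (127/64, 135/64); label the merged cluster CHKOPUW
  updated: d(CHKOPUW,L)=-7/64
iteration 7: select CHKOPUW,L (d=-7/64); attach at lengths (-7/128, -7/128); label the merged cluster CHKLOPUW
final tree: (((((C:-19/20,(K:23/12,W:37/12):49/20):97/32,U:111/32):175/64,O:161/64):127/64,(H:-5/48,P:53/48):135/64):-7/128,L:-7/128)
total length: 1487/64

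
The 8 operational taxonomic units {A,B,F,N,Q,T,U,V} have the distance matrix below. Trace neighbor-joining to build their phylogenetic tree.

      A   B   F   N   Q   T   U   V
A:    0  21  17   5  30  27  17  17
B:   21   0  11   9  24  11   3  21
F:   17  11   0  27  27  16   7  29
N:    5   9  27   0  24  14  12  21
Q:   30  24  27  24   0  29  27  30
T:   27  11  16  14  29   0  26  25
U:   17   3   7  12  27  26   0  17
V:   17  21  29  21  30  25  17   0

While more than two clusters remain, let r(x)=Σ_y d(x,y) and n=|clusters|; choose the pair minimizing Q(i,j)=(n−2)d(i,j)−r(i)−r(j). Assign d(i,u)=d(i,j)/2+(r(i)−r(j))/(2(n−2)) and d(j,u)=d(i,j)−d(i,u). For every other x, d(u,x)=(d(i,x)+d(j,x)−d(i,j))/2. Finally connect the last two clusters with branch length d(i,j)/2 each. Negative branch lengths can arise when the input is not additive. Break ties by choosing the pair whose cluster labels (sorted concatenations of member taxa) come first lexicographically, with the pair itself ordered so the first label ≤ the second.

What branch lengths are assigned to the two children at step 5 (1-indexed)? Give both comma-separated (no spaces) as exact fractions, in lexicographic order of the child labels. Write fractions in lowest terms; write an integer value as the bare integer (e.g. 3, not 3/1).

321/64,735/64

1. join A+N (d=5, Q=-216) ⇒ AN; edges |A|=13/3, |N|=2/3
  updated: d(AN,B)=25/2, d(AN,F)=39/2, d(AN,Q)=49/2, d(AN,T)=18, d(AN,U)=12, d(AN,V)=33/2
2. join F+U (d=7, Q=-333/2) ⇒ FU; edges |F|=21/4, |U|=7/4
  updated: d(AN,FU)=49/4, d(B,FU)=7/2, d(FU,Q)=47/2, d(FU,T)=35/2, d(FU,V)=39/2
3. join B+FU (d=7/2, Q=-537/4) ⇒ BFU; edges |B|=39/32, |FU|=73/32
  updated: d(AN,BFU)=85/8, d(BFU,Q)=22, d(BFU,T)=25/2, d(BFU,V)=37/2
4. join BFU+T (d=25/2, Q=-885/8) ⇒ BFTU; edges |BFU|=133/48, |T|=467/48
  updated: d(AN,BFTU)=129/16, d(BFTU,Q)=77/4, d(BFTU,V)=31/2
5. join AN+V (d=33/2, Q=-1249/16) ⇒ ANV; edges |AN|=321/64, |V|=735/64
  updated: d(ANV,BFTU)=113/32, d(ANV,Q)=19
6. join ANV+BFTU (d=113/32, Q=-1337/32) ⇒ ABFNTUV; edges |ANV|=105/64, |BFTU|=121/64
  updated: d(ABFNTUV,Q)=1111/64
7. join ABFNTUV+Q (d=1111/64) ⇒ ABFNQTUV; edges |ABFNTUV|=1111/128, |Q|=1111/128
final tree: ((((A:13/3,N:2/3):321/64,V:735/64):105/64,((B:39/32,(F:21/4,U:7/4):73/32):133/48,T:467/48):121/64):1111/128,Q:1111/128)
total length: 4185/64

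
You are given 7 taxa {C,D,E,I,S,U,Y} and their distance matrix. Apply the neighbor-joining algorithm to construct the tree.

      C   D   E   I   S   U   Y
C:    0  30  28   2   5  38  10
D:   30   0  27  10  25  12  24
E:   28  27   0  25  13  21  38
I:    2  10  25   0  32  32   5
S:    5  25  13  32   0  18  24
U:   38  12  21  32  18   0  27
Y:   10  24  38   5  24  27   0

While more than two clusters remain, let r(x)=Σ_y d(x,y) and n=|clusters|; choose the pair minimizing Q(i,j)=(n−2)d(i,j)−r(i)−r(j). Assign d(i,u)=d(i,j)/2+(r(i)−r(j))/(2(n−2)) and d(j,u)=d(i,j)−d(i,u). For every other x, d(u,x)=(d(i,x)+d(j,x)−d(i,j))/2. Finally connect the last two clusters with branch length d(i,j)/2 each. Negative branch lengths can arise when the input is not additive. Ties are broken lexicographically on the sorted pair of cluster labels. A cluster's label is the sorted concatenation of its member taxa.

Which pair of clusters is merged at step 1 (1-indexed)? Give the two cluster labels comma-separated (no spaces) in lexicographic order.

D,U

iteration 1: select D,U (d=12, Q=-216); attach at lengths (4, 8); label the merged cluster DU
  updated: d(C,DU)=28, d(DU,E)=18, d(DU,I)=15, d(DU,S)=31/2, d(DU,Y)=39/2
iteration 2: select E,S (d=13, Q=-319/2); attach at lengths (169/16, 39/16); label the merged cluster ES
  updated: d(C,ES)=10, d(DU,ES)=41/4, d(ES,I)=22, d(ES,Y)=49/2
iteration 3: select DU,ES (d=41/4, Q=-435/4); attach at lengths (49/8, 33/8); label the merged cluster DESU
  updated: d(C,DESU)=111/8, d(DESU,I)=107/8, d(DESU,Y)=135/8
iteration 4: select C,DESU (d=111/8, Q=-169/4); attach at lengths (19/8, 23/2); label the merged cluster CDESU
  updated: d(CDESU,I)=3/4, d(CDESU,Y)=13/2
iteration 5: select CDESU,I (d=3/4, Q=-49/4); attach at lengths (9/8, -3/8); label the merged cluster CDEISU
  updated: d(CDEISU,Y)=43/8
iteration 6: select CDEISU,Y (d=43/8); attach at lengths (43/16, 43/16); label the merged cluster CDEISUY
final tree: (((C:19/8,((D:4,U:8):49/8,(E:169/16,S:39/16):33/8):23/2):9/8,I:-3/8):43/16,Y:43/16)
total length: 221/4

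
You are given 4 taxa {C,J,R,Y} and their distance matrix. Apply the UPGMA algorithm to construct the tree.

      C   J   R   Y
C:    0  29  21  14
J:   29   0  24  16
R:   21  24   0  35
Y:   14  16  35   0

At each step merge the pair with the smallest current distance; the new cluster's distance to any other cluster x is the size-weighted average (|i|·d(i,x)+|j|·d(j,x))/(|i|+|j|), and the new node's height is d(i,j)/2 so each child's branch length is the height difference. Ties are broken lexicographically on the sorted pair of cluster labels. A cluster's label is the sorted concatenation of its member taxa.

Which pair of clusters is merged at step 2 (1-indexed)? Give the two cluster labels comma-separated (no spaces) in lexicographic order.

CY,J

step 1: merge (C,Y) at d=14; branch lengths C→7, Y→7; new cluster CY
  updated: d(CY,J)=45/2, d(CY,R)=28
step 2: merge (CY,J) at d=45/2; branch lengths CY→17/4, J→45/4; new cluster CJY
  updated: d(CJY,R)=80/3
step 3: merge (CJY,R) at d=80/3; branch lengths CJY→25/12, R→40/3; new cluster CJRY
final tree: (((C:7,Y:7):17/4,J:45/4):25/12,R:40/3)
total length: 539/12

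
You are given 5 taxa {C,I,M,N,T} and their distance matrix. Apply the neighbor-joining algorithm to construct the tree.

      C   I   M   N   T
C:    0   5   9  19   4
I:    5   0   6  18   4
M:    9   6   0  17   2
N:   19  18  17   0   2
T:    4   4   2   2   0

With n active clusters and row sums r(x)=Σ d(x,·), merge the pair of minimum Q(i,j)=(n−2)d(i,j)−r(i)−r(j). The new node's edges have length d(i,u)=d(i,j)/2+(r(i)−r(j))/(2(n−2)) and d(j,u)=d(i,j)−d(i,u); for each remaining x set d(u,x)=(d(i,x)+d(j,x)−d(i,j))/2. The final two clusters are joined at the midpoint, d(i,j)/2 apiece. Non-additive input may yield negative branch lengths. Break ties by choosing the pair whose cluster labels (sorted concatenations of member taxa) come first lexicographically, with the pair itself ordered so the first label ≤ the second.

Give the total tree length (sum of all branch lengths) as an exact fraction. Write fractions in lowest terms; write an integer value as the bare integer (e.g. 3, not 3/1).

141/8

1. join N+T (d=2, Q=-62) ⇒ NT; edges |N|=25/3, |T|=-19/3
  updated: d(C,NT)=21/2, d(I,NT)=10, d(M,NT)=17/2
2. join C+I (d=5, Q=-71/2) ⇒ CI; edges |C|=27/8, |I|=13/8
  updated: d(CI,M)=5, d(CI,NT)=31/4
3. join CI+M (d=5, Q=-85/4) ⇒ CIM; edges |CI|=17/8, |M|=23/8
  updated: d(CIM,NT)=45/8
4. join CIM+NT (d=45/8) ⇒ CIMNT; edges |CIM|=45/16, |NT|=45/16
final tree: (((C:27/8,I:13/8):17/8,M:23/8):45/16,(N:25/3,T:-19/3):45/16)
total length: 141/8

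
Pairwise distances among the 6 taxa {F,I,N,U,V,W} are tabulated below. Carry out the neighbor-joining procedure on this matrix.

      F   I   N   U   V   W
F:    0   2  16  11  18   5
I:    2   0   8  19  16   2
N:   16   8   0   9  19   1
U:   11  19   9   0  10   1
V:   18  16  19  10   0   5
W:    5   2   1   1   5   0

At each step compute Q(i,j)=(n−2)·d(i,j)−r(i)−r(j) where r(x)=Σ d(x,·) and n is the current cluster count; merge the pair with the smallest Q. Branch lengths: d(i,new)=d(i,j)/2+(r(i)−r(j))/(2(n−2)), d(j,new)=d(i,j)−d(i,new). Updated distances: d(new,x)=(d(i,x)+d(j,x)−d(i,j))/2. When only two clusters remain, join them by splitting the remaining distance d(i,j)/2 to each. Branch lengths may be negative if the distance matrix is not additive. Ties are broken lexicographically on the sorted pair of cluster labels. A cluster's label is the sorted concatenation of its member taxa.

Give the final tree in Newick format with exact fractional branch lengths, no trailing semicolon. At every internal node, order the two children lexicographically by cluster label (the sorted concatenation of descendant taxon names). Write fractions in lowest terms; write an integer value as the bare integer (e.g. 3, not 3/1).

((((F:13/8,I:3/8):49/8,N:39/8):9/8,(U:7/3,V:23/3):23/8):-39/16,W:-39/16)

iteration 1: select F,I (d=2, Q=-91); attach at lengths (13/8, 3/8); label the merged cluster FI
  updated: d(FI,N)=11, d(FI,U)=14, d(FI,V)=16, d(FI,W)=5/2
iteration 2: select U,V (d=10, Q=-54); attach at lengths (7/3, 23/3); label the merged cluster UV
  updated: d(FI,UV)=10, d(N,UV)=9, d(UV,W)=-2
iteration 3: select FI,N (d=11, Q=-45/2); attach at lengths (49/8, 39/8); label the merged cluster FIN
  updated: d(FIN,UV)=4, d(FIN,W)=-15/4
iteration 4: select FIN,UV (d=4, Q=7/4); attach at lengths (9/8, 23/8); label the merged cluster FINUV
  updated: d(FINUV,W)=-39/8
iteration 5: select FINUV,W (d=-39/8); attach at lengths (-39/16, -39/16); label the merged cluster FINUVW
final tree: ((((F:13/8,I:3/8):49/8,N:39/8):9/8,(U:7/3,V:23/3):23/8):-39/16,W:-39/16)
total length: 177/8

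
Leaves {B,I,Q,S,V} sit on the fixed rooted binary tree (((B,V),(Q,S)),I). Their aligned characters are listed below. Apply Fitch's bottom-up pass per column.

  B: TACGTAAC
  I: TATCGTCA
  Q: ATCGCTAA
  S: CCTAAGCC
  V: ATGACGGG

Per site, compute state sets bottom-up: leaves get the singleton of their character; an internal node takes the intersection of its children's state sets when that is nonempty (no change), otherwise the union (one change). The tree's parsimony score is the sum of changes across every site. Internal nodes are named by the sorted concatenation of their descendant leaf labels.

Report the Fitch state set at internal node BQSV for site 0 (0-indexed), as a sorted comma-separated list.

A

BV@0: {T} ∪ {A} = {A,T} (union, +1)
QS@0: {A} ∪ {C} = {A,C} (union, +1)
BQSV@0: {A,T} ∩ {A,C} = {A} (intersection, +0)
BIQSV@0: {A} ∪ {T} = {A,T} (union, +1)
BV@1: {A} ∪ {T} = {A,T} (union, +1)
QS@1: {T} ∪ {C} = {C,T} (union, +1)
BQSV@1: {A,T} ∩ {C,T} = {T} (intersection, +0)
BIQSV@1: {T} ∪ {A} = {A,T} (union, +1)
BV@2: {C} ∪ {G} = {C,G} (union, +1)
QS@2: {C} ∪ {T} = {C,T} (union, +1)
BQSV@2: {C,G} ∩ {C,T} = {C} (intersection, +0)
BIQSV@2: {C} ∪ {T} = {C,T} (union, +1)
BV@3: {G} ∪ {A} = {A,G} (union, +1)
QS@3: {G} ∪ {A} = {A,G} (union, +1)
BQSV@3: {A,G} ∩ {A,G} = {A,G} (intersection, +0)
BIQSV@3: {A,G} ∪ {C} = {A,C,G} (union, +1)
BV@4: {T} ∪ {C} = {C,T} (union, +1)
QS@4: {C} ∪ {A} = {A,C} (union, +1)
BQSV@4: {C,T} ∩ {A,C} = {C} (intersection, +0)
BIQSV@4: {C} ∪ {G} = {C,G} (union, +1)
BV@5: {A} ∪ {G} = {A,G} (union, +1)
QS@5: {T} ∪ {G} = {G,T} (union, +1)
BQSV@5: {A,G} ∩ {G,T} = {G} (intersection, +0)
BIQSV@5: {G} ∪ {T} = {G,T} (union, +1)
BV@6: {A} ∪ {G} = {A,G} (union, +1)
QS@6: {A} ∪ {C} = {A,C} (union, +1)
BQSV@6: {A,G} ∩ {A,C} = {A} (intersection, +0)
BIQSV@6: {A} ∪ {C} = {A,C} (union, +1)
BV@7: {C} ∪ {G} = {C,G} (union, +1)
QS@7: {A} ∪ {C} = {A,C} (union, +1)
BQSV@7: {C,G} ∩ {A,C} = {C} (intersection, +0)
BIQSV@7: {C} ∪ {A} = {A,C} (union, +1)
per-site changes: [3, 3, 3, 3, 3, 3, 3, 3]; total = 24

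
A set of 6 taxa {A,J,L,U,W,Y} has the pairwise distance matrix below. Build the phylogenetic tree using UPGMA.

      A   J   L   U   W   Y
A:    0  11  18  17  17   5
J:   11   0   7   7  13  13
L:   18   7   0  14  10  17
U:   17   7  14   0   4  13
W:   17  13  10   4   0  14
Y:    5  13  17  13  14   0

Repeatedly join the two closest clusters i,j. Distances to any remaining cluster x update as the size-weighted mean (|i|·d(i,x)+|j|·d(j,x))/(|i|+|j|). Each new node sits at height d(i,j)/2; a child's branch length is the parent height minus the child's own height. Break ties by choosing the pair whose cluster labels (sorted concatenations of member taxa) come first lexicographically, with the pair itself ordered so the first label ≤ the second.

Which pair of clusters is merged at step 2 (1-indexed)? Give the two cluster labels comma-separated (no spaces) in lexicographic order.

A,Y

1. join U+W (d=4) ⇒ UW; edges |U|=2, |W|=2
  updated: d(A,UW)=17, d(J,UW)=10, d(L,UW)=12, d(UW,Y)=27/2
2. join A+Y (d=5) ⇒ AY; edges |A|=5/2, |Y|=5/2
  updated: d(AY,J)=12, d(AY,L)=35/2, d(AY,UW)=61/4
3. join J+L (d=7) ⇒ JL; edges |J|=7/2, |L|=7/2
  updated: d(AY,JL)=59/4, d(JL,UW)=11
4. join JL+UW (d=11) ⇒ JLUW; edges |JL|=2, |UW|=7/2
  updated: d(AY,JLUW)=15
5. join AY+JLUW (d=15) ⇒ AJLUWY; edges |AY|=5, |JLUW|=2
final tree: ((A:5/2,Y:5/2):5,((J:7/2,L:7/2):2,(U:2,W:2):7/2):2)
total length: 57/2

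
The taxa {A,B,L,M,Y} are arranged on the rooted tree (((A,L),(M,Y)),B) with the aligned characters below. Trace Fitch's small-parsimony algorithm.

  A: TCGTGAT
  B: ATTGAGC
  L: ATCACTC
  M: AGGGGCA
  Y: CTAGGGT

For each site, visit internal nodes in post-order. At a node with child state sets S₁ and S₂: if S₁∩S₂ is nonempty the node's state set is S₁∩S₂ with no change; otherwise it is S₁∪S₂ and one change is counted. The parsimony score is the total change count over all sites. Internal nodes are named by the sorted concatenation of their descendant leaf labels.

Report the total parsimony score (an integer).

17

[col 0] AL: children A:{T}, L:{A} ∪→ {A,T}; cost 1
[col 0] MY: children M:{A}, Y:{C} ∪→ {A,C}; cost 1
[col 0] ALMY: children AL:{A,T}, MY:{A,C} ∩→ {A}; cost 0
[col 0] ABLMY: children ALMY:{A}, B:{A} ∩→ {A}; cost 0
[col 1] AL: children A:{C}, L:{T} ∪→ {C,T}; cost 1
[col 1] MY: children M:{G}, Y:{T} ∪→ {G,T}; cost 1
[col 1] ALMY: children AL:{C,T}, MY:{G,T} ∩→ {T}; cost 0
[col 1] ABLMY: children ALMY:{T}, B:{T} ∩→ {T}; cost 0
[col 2] AL: children A:{G}, L:{C} ∪→ {C,G}; cost 1
[col 2] MY: children M:{G}, Y:{A} ∪→ {A,G}; cost 1
[col 2] ALMY: children AL:{C,G}, MY:{A,G} ∩→ {G}; cost 0
[col 2] ABLMY: children ALMY:{G}, B:{T} ∪→ {G,T}; cost 1
[col 3] AL: children A:{T}, L:{A} ∪→ {A,T}; cost 1
[col 3] MY: children M:{G}, Y:{G} ∩→ {G}; cost 0
[col 3] ALMY: children AL:{A,T}, MY:{G} ∪→ {A,G,T}; cost 1
[col 3] ABLMY: children ALMY:{A,G,T}, B:{G} ∩→ {G}; cost 0
[col 4] AL: children A:{G}, L:{C} ∪→ {C,G}; cost 1
[col 4] MY: children M:{G}, Y:{G} ∩→ {G}; cost 0
[col 4] ALMY: children AL:{C,G}, MY:{G} ∩→ {G}; cost 0
[col 4] ABLMY: children ALMY:{G}, B:{A} ∪→ {A,G}; cost 1
[col 5] AL: children A:{A}, L:{T} ∪→ {A,T}; cost 1
[col 5] MY: children M:{C}, Y:{G} ∪→ {C,G}; cost 1
[col 5] ALMY: children AL:{A,T}, MY:{C,G} ∪→ {A,C,G,T}; cost 1
[col 5] ABLMY: children ALMY:{A,C,G,T}, B:{G} ∩→ {G}; cost 0
[col 6] AL: children A:{T}, L:{C} ∪→ {C,T}; cost 1
[col 6] MY: children M:{A}, Y:{T} ∪→ {A,T}; cost 1
[col 6] ALMY: children AL:{C,T}, MY:{A,T} ∩→ {T}; cost 0
[col 6] ABLMY: children ALMY:{T}, B:{C} ∪→ {C,T}; cost 1
per-site changes: [2, 2, 3, 2, 2, 3, 3]; total = 17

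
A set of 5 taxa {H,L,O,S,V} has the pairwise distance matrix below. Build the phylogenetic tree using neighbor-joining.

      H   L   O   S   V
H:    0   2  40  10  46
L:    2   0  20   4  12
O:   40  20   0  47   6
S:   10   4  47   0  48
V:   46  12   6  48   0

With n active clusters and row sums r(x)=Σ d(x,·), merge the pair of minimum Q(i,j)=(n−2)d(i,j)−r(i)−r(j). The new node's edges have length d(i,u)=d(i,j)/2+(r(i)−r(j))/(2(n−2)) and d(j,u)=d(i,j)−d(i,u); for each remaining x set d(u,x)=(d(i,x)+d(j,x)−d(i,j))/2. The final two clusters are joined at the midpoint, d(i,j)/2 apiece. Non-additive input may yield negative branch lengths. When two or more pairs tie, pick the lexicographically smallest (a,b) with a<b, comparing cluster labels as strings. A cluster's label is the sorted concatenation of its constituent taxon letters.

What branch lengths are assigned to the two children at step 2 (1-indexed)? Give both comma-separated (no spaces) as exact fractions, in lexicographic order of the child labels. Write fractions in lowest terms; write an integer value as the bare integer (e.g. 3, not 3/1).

iteration 1: select O,V (d=6, Q=-207); attach at lengths (19/6, 17/6); label the merged cluster OV
  updated: d(H,OV)=40, d(L,OV)=13, d(OV,S)=89/2
iteration 2: select H,S (d=10, Q=-181/2); attach at lengths (27/8, 53/8); label the merged cluster HS
  updated: d(HS,L)=-2, d(HS,OV)=149/4
iteration 3: select HS,L (d=-2, Q=-193/4); attach at lengths (89/8, -105/8); label the merged cluster HLS
  updated: d(HLS,OV)=209/8
iteration 4: select HLS,OV (d=209/8); attach at lengths (209/16, 209/16); label the merged cluster HLOSV
final tree: (((H:27/8,S:53/8):89/8,L:-105/8):209/16,(O:19/6,V:17/6):209/16)
total length: 321/8

27/8,53/8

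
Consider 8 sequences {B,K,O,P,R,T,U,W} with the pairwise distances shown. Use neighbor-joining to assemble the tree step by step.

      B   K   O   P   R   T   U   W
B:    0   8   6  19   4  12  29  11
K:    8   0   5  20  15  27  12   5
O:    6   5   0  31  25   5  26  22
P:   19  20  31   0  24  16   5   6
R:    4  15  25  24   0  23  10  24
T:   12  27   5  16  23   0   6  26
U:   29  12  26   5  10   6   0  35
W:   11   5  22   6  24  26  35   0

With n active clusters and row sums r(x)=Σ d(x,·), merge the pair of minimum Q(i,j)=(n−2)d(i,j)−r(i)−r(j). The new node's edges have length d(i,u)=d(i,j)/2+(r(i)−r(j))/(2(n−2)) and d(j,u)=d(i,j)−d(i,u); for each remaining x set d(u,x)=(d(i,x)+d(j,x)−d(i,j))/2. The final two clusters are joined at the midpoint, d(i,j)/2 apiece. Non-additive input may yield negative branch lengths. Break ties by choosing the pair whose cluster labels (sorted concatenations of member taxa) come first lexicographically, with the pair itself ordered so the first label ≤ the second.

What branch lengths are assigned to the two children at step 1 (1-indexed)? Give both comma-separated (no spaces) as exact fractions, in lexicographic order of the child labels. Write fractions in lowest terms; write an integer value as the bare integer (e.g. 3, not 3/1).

step 1: merge (P,U) at d=5, Q=-214; branch lengths P→7/3, U→8/3; new cluster PU
  updated: d(B,PU)=43/2, d(K,PU)=27/2, d(O,PU)=26, d(PU,R)=29/2, d(PU,T)=17/2, d(PU,W)=18
step 2: merge (O,T) at d=5, Q=-331/2; branch lengths O→5/4, T→15/4; new cluster OT
  updated: d(B,OT)=13/2, d(K,OT)=27/2, d(OT,PU)=59/4, d(OT,R)=43/2, d(OT,W)=43/2
step 3: merge (K,W) at d=5, Q=-229/2; branch lengths K→-9/16, W→89/16; new cluster KW
  updated: d(B,KW)=7, d(KW,OT)=15, d(KW,PU)=53/4, d(KW,R)=17
step 4: merge (B,R) at d=4, Q=-84; branch lengths B→-1, R→5; new cluster BR
  updated: d(BR,KW)=10, d(BR,OT)=12, d(BR,PU)=16
step 5: merge (BR,KW) at d=10, Q=-225/4; branch lengths BR→79/16, KW→81/16; new cluster BKRW
  updated: d(BKRW,OT)=17/2, d(BKRW,PU)=77/8
step 6: merge (BKRW,OT) at d=17/2, Q=-263/8; branch lengths BKRW→27/16, OT→109/16; new cluster BKORTW
  updated: d(BKORTW,PU)=127/16
step 7: merge (BKORTW,PU) at d=127/16; branch lengths BKORTW→127/32, PU→127/32; new cluster BKOPRTUW
final tree: ((((B:-1,R:5):79/16,(K:-9/16,W:89/16):81/16):27/16,(O:5/4,T:15/4):109/16):127/32,(P:7/3,U:8/3):127/32)
total length: 727/16

7/3,8/3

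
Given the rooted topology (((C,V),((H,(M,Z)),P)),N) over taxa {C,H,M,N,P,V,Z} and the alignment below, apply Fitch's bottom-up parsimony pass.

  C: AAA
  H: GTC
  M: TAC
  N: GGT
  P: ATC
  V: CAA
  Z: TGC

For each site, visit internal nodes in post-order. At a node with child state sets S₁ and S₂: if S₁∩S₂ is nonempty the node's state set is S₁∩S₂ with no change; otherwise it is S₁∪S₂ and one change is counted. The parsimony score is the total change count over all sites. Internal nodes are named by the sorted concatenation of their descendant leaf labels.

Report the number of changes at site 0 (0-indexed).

4

CV@0: {A} ∪ {C} = {A,C} (union, +1)
MZ@0: {T} ∩ {T} = {T} (intersection, +0)
HMZ@0: {G} ∪ {T} = {G,T} (union, +1)
HMPZ@0: {G,T} ∪ {A} = {A,G,T} (union, +1)
CHMPVZ@0: {A,C} ∩ {A,G,T} = {A} (intersection, +0)
CHMNPVZ@0: {A} ∪ {G} = {A,G} (union, +1)
CV@1: {A} ∩ {A} = {A} (intersection, +0)
MZ@1: {A} ∪ {G} = {A,G} (union, +1)
HMZ@1: {T} ∪ {A,G} = {A,G,T} (union, +1)
HMPZ@1: {A,G,T} ∩ {T} = {T} (intersection, +0)
CHMPVZ@1: {A} ∪ {T} = {A,T} (union, +1)
CHMNPVZ@1: {A,T} ∪ {G} = {A,G,T} (union, +1)
CV@2: {A} ∩ {A} = {A} (intersection, +0)
MZ@2: {C} ∩ {C} = {C} (intersection, +0)
HMZ@2: {C} ∩ {C} = {C} (intersection, +0)
HMPZ@2: {C} ∩ {C} = {C} (intersection, +0)
CHMPVZ@2: {A} ∪ {C} = {A,C} (union, +1)
CHMNPVZ@2: {A,C} ∪ {T} = {A,C,T} (union, +1)
per-site changes: [4, 4, 2]; total = 10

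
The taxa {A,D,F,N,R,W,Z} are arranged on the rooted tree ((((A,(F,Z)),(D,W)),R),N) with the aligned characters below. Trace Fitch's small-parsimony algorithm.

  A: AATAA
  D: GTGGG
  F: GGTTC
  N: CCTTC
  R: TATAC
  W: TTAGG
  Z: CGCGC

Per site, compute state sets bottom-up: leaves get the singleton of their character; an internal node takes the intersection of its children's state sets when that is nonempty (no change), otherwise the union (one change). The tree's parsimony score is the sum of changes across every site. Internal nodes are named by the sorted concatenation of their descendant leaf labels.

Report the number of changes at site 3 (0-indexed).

4

[col 0] FZ: children F:{G}, Z:{C} ∪→ {C,G}; cost 1
[col 0] AFZ: children A:{A}, FZ:{C,G} ∪→ {A,C,G}; cost 1
[col 0] DW: children D:{G}, W:{T} ∪→ {G,T}; cost 1
[col 0] ADFWZ: children AFZ:{A,C,G}, DW:{G,T} ∩→ {G}; cost 0
[col 0] ADFRWZ: children ADFWZ:{G}, R:{T} ∪→ {G,T}; cost 1
[col 0] ADFNRWZ: children ADFRWZ:{G,T}, N:{C} ∪→ {C,G,T}; cost 1
[col 1] FZ: children F:{G}, Z:{G} ∩→ {G}; cost 0
[col 1] AFZ: children A:{A}, FZ:{G} ∪→ {A,G}; cost 1
[col 1] DW: children D:{T}, W:{T} ∩→ {T}; cost 0
[col 1] ADFWZ: children AFZ:{A,G}, DW:{T} ∪→ {A,G,T}; cost 1
[col 1] ADFRWZ: children ADFWZ:{A,G,T}, R:{A} ∩→ {A}; cost 0
[col 1] ADFNRWZ: children ADFRWZ:{A}, N:{C} ∪→ {A,C}; cost 1
[col 2] FZ: children F:{T}, Z:{C} ∪→ {C,T}; cost 1
[col 2] AFZ: children A:{T}, FZ:{C,T} ∩→ {T}; cost 0
[col 2] DW: children D:{G}, W:{A} ∪→ {A,G}; cost 1
[col 2] ADFWZ: children AFZ:{T}, DW:{A,G} ∪→ {A,G,T}; cost 1
[col 2] ADFRWZ: children ADFWZ:{A,G,T}, R:{T} ∩→ {T}; cost 0
[col 2] ADFNRWZ: children ADFRWZ:{T}, N:{T} ∩→ {T}; cost 0
[col 3] FZ: children F:{T}, Z:{G} ∪→ {G,T}; cost 1
[col 3] AFZ: children A:{A}, FZ:{G,T} ∪→ {A,G,T}; cost 1
[col 3] DW: children D:{G}, W:{G} ∩→ {G}; cost 0
[col 3] ADFWZ: children AFZ:{A,G,T}, DW:{G} ∩→ {G}; cost 0
[col 3] ADFRWZ: children ADFWZ:{G}, R:{A} ∪→ {A,G}; cost 1
[col 3] ADFNRWZ: children ADFRWZ:{A,G}, N:{T} ∪→ {A,G,T}; cost 1
[col 4] FZ: children F:{C}, Z:{C} ∩→ {C}; cost 0
[col 4] AFZ: children A:{A}, FZ:{C} ∪→ {A,C}; cost 1
[col 4] DW: children D:{G}, W:{G} ∩→ {G}; cost 0
[col 4] ADFWZ: children AFZ:{A,C}, DW:{G} ∪→ {A,C,G}; cost 1
[col 4] ADFRWZ: children ADFWZ:{A,C,G}, R:{C} ∩→ {C}; cost 0
[col 4] ADFNRWZ: children ADFRWZ:{C}, N:{C} ∩→ {C}; cost 0
per-site changes: [5, 3, 3, 4, 2]; total = 17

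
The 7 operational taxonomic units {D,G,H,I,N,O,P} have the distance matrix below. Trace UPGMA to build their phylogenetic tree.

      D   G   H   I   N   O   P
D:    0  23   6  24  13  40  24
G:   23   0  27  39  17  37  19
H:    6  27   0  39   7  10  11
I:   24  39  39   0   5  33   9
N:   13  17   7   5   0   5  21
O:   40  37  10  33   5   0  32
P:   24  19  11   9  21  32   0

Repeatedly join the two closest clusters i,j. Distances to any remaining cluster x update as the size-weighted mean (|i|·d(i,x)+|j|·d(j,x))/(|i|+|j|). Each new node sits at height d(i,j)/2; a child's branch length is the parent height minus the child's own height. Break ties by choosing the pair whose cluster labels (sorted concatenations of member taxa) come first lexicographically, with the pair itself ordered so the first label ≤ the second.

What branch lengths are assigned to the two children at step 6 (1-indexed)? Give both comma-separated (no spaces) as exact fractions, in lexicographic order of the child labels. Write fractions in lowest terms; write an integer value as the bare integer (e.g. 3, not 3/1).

3/2,27/2

1. join I+N (d=5) ⇒ IN; edges |I|=5/2, |N|=5/2
  updated: d(D,IN)=37/2, d(G,IN)=28, d(H,IN)=23, d(IN,O)=19, d(IN,P)=15
2. join D+H (d=6) ⇒ DH; edges |D|=3, |H|=3
  updated: d(DH,G)=25, d(DH,IN)=83/4, d(DH,O)=25, d(DH,P)=35/2
3. join IN+P (d=15) ⇒ INP; edges |IN|=5, |P|=15/2
  updated: d(DH,INP)=59/3, d(G,INP)=25, d(INP,O)=70/3
4. join DH+INP (d=59/3) ⇒ DHINP; edges |DH|=41/6, |INP|=7/3
  updated: d(DHINP,G)=25, d(DHINP,O)=24
5. join DHINP+O (d=24) ⇒ DHINOP; edges |DHINP|=13/6, |O|=12
  updated: d(DHINOP,G)=27
6. join DHINOP+G (d=27) ⇒ DGHINOP; edges |DHINOP|=3/2, |G|=27/2
final tree: ((((D:3,H:3):41/6,((I:5/2,N:5/2):5,P:15/2):7/3):13/6,O:12):3/2,G:27/2)
total length: 371/6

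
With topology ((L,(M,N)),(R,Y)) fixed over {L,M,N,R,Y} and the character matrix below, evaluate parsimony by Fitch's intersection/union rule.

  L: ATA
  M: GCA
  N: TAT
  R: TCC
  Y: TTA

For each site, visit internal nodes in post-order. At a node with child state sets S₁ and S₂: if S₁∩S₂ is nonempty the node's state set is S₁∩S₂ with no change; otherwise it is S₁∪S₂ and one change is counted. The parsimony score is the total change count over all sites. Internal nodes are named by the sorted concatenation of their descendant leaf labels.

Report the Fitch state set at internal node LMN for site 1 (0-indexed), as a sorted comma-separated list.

A,C,T

site 0, node MN: M={G} ∪ N={T} → {G,T} (+1)
site 0, node LMN: L={A} ∪ MN={G,T} → {A,G,T} (+1)
site 0, node RY: R={T} ∩ Y={T} → {T} (+0)
site 0, node LMNRY: LMN={A,G,T} ∩ RY={T} → {T} (+0)
site 1, node MN: M={C} ∪ N={A} → {A,C} (+1)
site 1, node LMN: L={T} ∪ MN={A,C} → {A,C,T} (+1)
site 1, node RY: R={C} ∪ Y={T} → {C,T} (+1)
site 1, node LMNRY: LMN={A,C,T} ∩ RY={C,T} → {C,T} (+0)
site 2, node MN: M={A} ∪ N={T} → {A,T} (+1)
site 2, node LMN: L={A} ∩ MN={A,T} → {A} (+0)
site 2, node RY: R={C} ∪ Y={A} → {A,C} (+1)
site 2, node LMNRY: LMN={A} ∩ RY={A,C} → {A} (+0)
per-site changes: [2, 3, 2]; total = 7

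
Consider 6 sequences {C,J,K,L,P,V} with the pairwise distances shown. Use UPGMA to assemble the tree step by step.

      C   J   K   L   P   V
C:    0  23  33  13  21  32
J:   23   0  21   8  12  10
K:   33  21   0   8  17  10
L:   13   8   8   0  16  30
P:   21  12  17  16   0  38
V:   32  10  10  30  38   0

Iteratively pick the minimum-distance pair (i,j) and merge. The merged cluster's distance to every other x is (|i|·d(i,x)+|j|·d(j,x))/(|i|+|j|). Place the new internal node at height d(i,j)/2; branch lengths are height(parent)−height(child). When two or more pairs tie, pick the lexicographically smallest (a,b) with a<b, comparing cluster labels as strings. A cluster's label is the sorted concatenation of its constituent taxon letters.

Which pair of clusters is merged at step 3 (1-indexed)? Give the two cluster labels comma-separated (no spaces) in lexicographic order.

1. join J+L (d=8) ⇒ JL; edges |J|=4, |L|=4
  updated: d(C,JL)=18, d(JL,K)=29/2, d(JL,P)=14, d(JL,V)=20
2. join K+V (d=10) ⇒ KV; edges |K|=5, |V|=5
  updated: d(C,KV)=65/2, d(JL,KV)=69/4, d(KV,P)=55/2
3. join JL+P (d=14) ⇒ JLP; edges |JL|=3, |P|=7
  updated: d(C,JLP)=19, d(JLP,KV)=62/3
4. join C+JLP (d=19) ⇒ CJLP; edges |C|=19/2, |JLP|=5/2
  updated: d(CJLP,KV)=189/8
5. join CJLP+KV (d=189/8) ⇒ CJKLPV; edges |CJLP|=37/16, |KV|=109/16
final tree: ((C:19/2,((J:4,L:4):3,P:7):5/2):37/16,(K:5,V:5):109/16)
total length: 393/8

JL,P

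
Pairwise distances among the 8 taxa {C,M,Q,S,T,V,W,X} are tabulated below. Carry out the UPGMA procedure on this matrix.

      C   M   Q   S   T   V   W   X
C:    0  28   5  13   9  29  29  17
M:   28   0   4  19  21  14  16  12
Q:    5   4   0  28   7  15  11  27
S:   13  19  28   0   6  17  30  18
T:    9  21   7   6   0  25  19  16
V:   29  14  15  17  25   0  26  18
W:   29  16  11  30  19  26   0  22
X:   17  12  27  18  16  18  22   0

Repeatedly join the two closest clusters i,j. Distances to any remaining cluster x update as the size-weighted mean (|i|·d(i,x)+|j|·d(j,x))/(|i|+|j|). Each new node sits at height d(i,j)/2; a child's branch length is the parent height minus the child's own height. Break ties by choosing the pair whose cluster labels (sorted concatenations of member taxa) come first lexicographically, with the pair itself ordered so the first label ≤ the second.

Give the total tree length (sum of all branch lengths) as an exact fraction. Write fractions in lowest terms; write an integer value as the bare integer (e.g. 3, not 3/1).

671/12

step 1: merge (M,Q) at d=4; branch lengths M→2, Q→2; new cluster MQ
  updated: d(C,MQ)=33/2, d(MQ,S)=47/2, d(MQ,T)=14, d(MQ,V)=29/2, d(MQ,W)=27/2, d(MQ,X)=39/2
step 2: merge (S,T) at d=6; branch lengths S→3, T→3; new cluster ST
  updated: d(C,ST)=11, d(MQ,ST)=75/4, d(ST,V)=21, d(ST,W)=49/2, d(ST,X)=17
step 3: merge (C,ST) at d=11; branch lengths C→11/2, ST→5/2; new cluster CST
  updated: d(CST,MQ)=18, d(CST,V)=71/3, d(CST,W)=26, d(CST,X)=17
step 4: merge (MQ,W) at d=27/2; branch lengths MQ→19/4, W→27/4; new cluster MQW
  updated: d(CST,MQW)=62/3, d(MQW,V)=55/3, d(MQW,X)=61/3
step 5: merge (CST,X) at d=17; branch lengths CST→3, X→17/2; new cluster CSTX
  updated: d(CSTX,MQW)=247/12, d(CSTX,V)=89/4
step 6: merge (MQW,V) at d=55/3; branch lengths MQW→29/12, V→55/6; new cluster MQVW
  updated: d(CSTX,MQVW)=21
step 7: merge (CSTX,MQVW) at d=21; branch lengths CSTX→2, MQVW→4/3; new cluster CMQSTVWX
final tree: (((C:11/2,(S:3,T:3):5/2):3,X:17/2):2,(((M:2,Q:2):19/4,W:27/4):29/12,V:55/6):4/3)
total length: 671/12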